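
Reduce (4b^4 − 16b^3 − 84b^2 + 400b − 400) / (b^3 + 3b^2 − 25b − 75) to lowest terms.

(4b^2 − 16b + 16)/(b + 3)

Apply the Euclidean algorithm:
  4b^4 − 16b^3 − 84b^2 + 400b − 400 = (4b − 28)(b^3 + 3b^2 − 25b − 75) + (100b^2 − 2500)
  b^3 + 3b^2 − 25b − 75 = ((1/100)b + 3/100)(100b^2 − 2500) + (0)
Last nonzero remainder: 100b^2 − 2500. Dividing through by 100 gives the monic gcd b^2 − 25.
Cancel b^2 − 25 from numerator and denominator to get the reduced form.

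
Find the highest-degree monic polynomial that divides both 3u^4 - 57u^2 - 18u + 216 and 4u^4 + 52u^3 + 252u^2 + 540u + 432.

u^2 + 6u + 9

By polynomial division,
  3u^4 - 57u^2 - 18u + 216 = (3/4)(4u^4 + 52u^3 + 252u^2 + 540u + 432) + (-39u^3 - 246u^2 - 423u - 108)
  4u^4 + 52u^3 + 252u^2 + 540u + 432 = (-(4/39)u - 116/169)(-39u^3 - 246u^2 - 423u - 108) + ((6720/169)u^2 + (40320/169)u + 60480/169)
  -39u^3 - 246u^2 - 423u - 108 = (-(2197/2240)u - 169/560)((6720/169)u^2 + (40320/169)u + 60480/169) + (0)
Last nonzero remainder: (6720/169)u^2 + (40320/169)u + 60480/169. Dividing through by 6720/169 gives the monic gcd u^2 + 6u + 9.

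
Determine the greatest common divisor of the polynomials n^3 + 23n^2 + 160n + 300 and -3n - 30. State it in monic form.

Euclidean algorithm in ℚ[n]:
  n^3 + 23n^2 + 160n + 300 = (-(1/3)n^2 - (13/3)n - 10)(-3n - 30) + (0)
Last nonzero remainder: -3n - 30. Dividing through by -3 gives the monic gcd n + 10.

n + 10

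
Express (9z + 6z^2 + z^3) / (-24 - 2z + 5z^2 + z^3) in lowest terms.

Apply the Euclidean algorithm:
  z^3 + 6z^2 + 9z = (z^3 + 5z^2 - 2z - 24) + (z^2 + 11z + 24)
  z^3 + 5z^2 - 2z - 24 = (z - 6)(z^2 + 11z + 24) + (40z + 120)
  z^2 + 11z + 24 = ((1/40)z + 1/5)(40z + 120) + (0)
Last nonzero remainder: 40z + 120. Dividing through by 40 gives the monic gcd z + 3.
Cancel z + 3 from numerator and denominator to get the reduced form.

(3z + z^2)/(-8 + 2z + z^2)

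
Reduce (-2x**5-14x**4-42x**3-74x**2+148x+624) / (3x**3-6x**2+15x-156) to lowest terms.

(-2x**3-10x**2+4x+48)/(3x-12)

Euclidean algorithm in ℚ[x]:
  -2x**5-14x**4-42x**3-74x**2+148x+624 = (-(2/3)x**2-6x-68/3)(3x**3-6x**2+15x-156) + (-224x**2-448x-2912)
  3x**3-6x**2+15x-156 = (-(3/224)x+3/56)(-224x**2-448x-2912) + (0)
Last nonzero remainder: -224x**2-448x-2912. Dividing through by -224 gives the monic gcd x**2+2x+13.
Cancel x**2+2x+13 from numerator and denominator to get the reduced form.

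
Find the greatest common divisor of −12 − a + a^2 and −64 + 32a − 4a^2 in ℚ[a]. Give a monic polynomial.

−4 + a

Euclidean algorithm in ℚ[a]:
  a^2 − a − 12 = (−1/4)(−4a^2 + 32a − 64) + (7a − 28)
  −4a^2 + 32a − 64 = (−(4/7)a + 16/7)(7a − 28) + (0)
Last nonzero remainder: 7a − 28. Dividing through by 7 gives the monic gcd a − 4.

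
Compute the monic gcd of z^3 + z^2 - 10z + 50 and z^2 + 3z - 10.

z + 5

By polynomial division,
  z^3 + z^2 - 10z + 50 = (z - 2)(z^2 + 3z - 10) + (6z + 30)
  z^2 + 3z - 10 = ((1/6)z - 1/3)(6z + 30) + (0)
Last nonzero remainder: 6z + 30. Dividing through by 6 gives the monic gcd z + 5.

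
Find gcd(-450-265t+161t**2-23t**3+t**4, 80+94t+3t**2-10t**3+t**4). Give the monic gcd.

-5-4t+t**2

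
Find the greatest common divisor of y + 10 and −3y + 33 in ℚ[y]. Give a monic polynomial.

Repeated division with remainder:
  y + 10 = (−1/3)(−3y + 33) + (21)
  −3y + 33 = (−(1/7)y + 11/7)(21) + (0)
The last nonzero remainder is the constant 21, so the polynomials are coprime and gcd = 1.

1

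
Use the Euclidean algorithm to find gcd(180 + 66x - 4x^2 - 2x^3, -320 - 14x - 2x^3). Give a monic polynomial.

5 + x

Repeated division with remainder:
  -2x^3 - 4x^2 + 66x + 180 = (-2x^3 - 14x - 320) + (-4x^2 + 80x + 500)
  -2x^3 - 14x - 320 = ((1/2)x + 10)(-4x^2 + 80x + 500) + (-1064x - 5320)
  -4x^2 + 80x + 500 = ((1/266)x - 25/266)(-1064x - 5320) + (0)
Last nonzero remainder: -1064x - 5320. Dividing through by -1064 gives the monic gcd x + 5.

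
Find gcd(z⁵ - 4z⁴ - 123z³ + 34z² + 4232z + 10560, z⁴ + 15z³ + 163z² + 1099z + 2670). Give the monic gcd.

z² + 11z + 30

Repeated division with remainder:
  z⁵ - 4z⁴ - 123z³ + 34z² + 4232z + 10560 = (z - 19)(z⁴ + 15z³ + 163z² + 1099z + 2670) + (-z³ + 2032z² + 22443z + 61290)
  z⁴ + 15z³ + 163z² + 1099z + 2670 = (-z - 2047)(-z³ + 2032z² + 22443z + 61290) + (4182110z² + 46003210z + 125463300)
  -z³ + 2032z² + 22443z + 61290 = (-(1/4182110)z + 2043/4182110)(4182110z² + 46003210z + 125463300) + (0)
Last nonzero remainder: 4182110z² + 46003210z + 125463300. Dividing through by 4182110 gives the monic gcd z² + 11z + 30.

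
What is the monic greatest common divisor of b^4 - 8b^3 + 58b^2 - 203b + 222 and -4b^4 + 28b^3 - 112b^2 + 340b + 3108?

b^2 - 3b + 37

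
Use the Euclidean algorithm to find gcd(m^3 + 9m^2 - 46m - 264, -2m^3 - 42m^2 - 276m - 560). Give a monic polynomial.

Apply the Euclidean algorithm:
  m^3 + 9m^2 - 46m - 264 = (-1/2)(-2m^3 - 42m^2 - 276m - 560) + (-12m^2 - 184m - 544)
  -2m^3 - 42m^2 - 276m - 560 = ((1/6)m + 17/18)(-12m^2 - 184m - 544) + (-(104/9)m - 416/9)
  -12m^2 - 184m - 544 = ((27/26)m + 153/13)(-(104/9)m - 416/9) + (0)
Last nonzero remainder: -(104/9)m - 416/9. Dividing through by -104/9 gives the monic gcd m + 4.

m + 4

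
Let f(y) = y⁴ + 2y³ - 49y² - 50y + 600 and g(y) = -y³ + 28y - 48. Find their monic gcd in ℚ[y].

y² + 2y - 24

Apply the Euclidean algorithm:
  y⁴ + 2y³ - 49y² - 50y + 600 = (-y - 2)(-y³ + 28y - 48) + (-21y² - 42y + 504)
  -y³ + 28y - 48 = ((1/21)y - 2/21)(-21y² - 42y + 504) + (0)
Last nonzero remainder: -21y² - 42y + 504. Dividing through by -21 gives the monic gcd y² + 2y - 24.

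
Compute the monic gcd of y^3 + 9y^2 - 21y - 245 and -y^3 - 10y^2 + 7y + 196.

y^2 + 14y + 49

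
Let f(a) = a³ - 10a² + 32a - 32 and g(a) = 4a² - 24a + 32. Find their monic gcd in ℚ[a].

a² - 6a + 8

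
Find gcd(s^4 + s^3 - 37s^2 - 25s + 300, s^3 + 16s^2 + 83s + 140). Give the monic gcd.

By polynomial division,
  s^4 + s^3 - 37s^2 - 25s + 300 = (s - 15)(s^3 + 16s^2 + 83s + 140) + (120s^2 + 1080s + 2400)
  s^3 + 16s^2 + 83s + 140 = ((1/120)s + 7/120)(120s^2 + 1080s + 2400) + (0)
Last nonzero remainder: 120s^2 + 1080s + 2400. Dividing through by 120 gives the monic gcd s^2 + 9s + 20.

s^2 + 9s + 20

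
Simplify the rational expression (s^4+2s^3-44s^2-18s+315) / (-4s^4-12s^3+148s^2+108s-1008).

Euclidean algorithm in ℚ[s]:
  s^4+2s^3-44s^2-18s+315 = (-1/4)(-4s^4-12s^3+148s^2+108s-1008) + (-s^3-7s^2+9s+63)
  -4s^4-12s^3+148s^2+108s-1008 = (4s-16)(-s^3-7s^2+9s+63) + (0)
Last nonzero remainder: -s^3-7s^2+9s+63. Dividing through by -1 gives the monic gcd s^3+7s^2-9s-63.
Cancel s^3+7s^2-9s-63 from numerator and denominator to get the reduced form.

(-s+5)/(4s-16)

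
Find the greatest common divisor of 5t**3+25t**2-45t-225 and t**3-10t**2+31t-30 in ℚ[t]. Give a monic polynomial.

t-3

Apply the Euclidean algorithm:
  5t**3+25t**2-45t-225 = (5)(t**3-10t**2+31t-30) + (75t**2-200t-75)
  t**3-10t**2+31t-30 = ((1/75)t-22/225)(75t**2-200t-75) + ((112/9)t-112/3)
  75t**2-200t-75 = ((675/112)t+225/112)((112/9)t-112/3) + (0)
Last nonzero remainder: (112/9)t-112/3. Dividing through by 112/9 gives the monic gcd t-3.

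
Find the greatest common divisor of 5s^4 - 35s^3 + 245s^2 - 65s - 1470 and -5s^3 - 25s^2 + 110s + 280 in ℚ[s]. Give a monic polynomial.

Euclidean algorithm in ℚ[s]:
  5s^4 - 35s^3 + 245s^2 - 65s - 1470 = (-s + 12)(-5s^3 - 25s^2 + 110s + 280) + (655s^2 - 1105s - 4830)
  -5s^3 - 25s^2 + 110s + 280 = (-(1/131)s - 876/17161)(655s^2 - 1105s - 4830) + ((287000/17161)s + 574000/17161)
  655s^2 - 1105s - 4830 = ((2248091/57400)s - 1184109/8200)((287000/17161)s + 574000/17161) + (0)
Last nonzero remainder: (287000/17161)s + 574000/17161. Dividing through by 287000/17161 gives the monic gcd s + 2.

s + 2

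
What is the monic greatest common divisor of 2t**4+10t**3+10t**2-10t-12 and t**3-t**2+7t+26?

t+2

Euclidean algorithm in ℚ[t]:
  2t**4+10t**3+10t**2-10t-12 = (2t+12)(t**3-t**2+7t+26) + (8t**2-146t-324)
  t**3-t**2+7t+26 = ((1/8)t+69/32)(8t**2-146t-324) + ((5797/16)t+5797/8)
  8t**2-146t-324 = ((128/5797)t-2592/5797)((5797/16)t+5797/8) + (0)
Last nonzero remainder: (5797/16)t+5797/8. Dividing through by 5797/16 gives the monic gcd t+2.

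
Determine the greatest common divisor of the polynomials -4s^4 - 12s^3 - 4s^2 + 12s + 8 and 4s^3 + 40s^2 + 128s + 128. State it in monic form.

Repeated division with remainder:
  -4s^4 - 12s^3 - 4s^2 + 12s + 8 = (-s + 7)(4s^3 + 40s^2 + 128s + 128) + (-156s^2 - 756s - 888)
  4s^3 + 40s^2 + 128s + 128 = (-(1/39)s - 67/507)(-156s^2 - 756s - 888) + ((900/169)s + 1800/169)
  -156s^2 - 756s - 888 = (-(2197/75)s - 6253/75)((900/169)s + 1800/169) + (0)
Last nonzero remainder: (900/169)s + 1800/169. Dividing through by 900/169 gives the monic gcd s + 2.

s + 2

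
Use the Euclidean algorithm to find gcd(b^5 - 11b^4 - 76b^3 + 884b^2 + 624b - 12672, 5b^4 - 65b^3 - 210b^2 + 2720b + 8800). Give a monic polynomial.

Apply the Euclidean algorithm:
  b^5 - 11b^4 - 76b^3 + 884b^2 + 624b - 12672 = ((1/5)b + 2/5)(5b^4 - 65b^3 - 210b^2 + 2720b + 8800) + (-8b^3 + 424b^2 - 2224b - 16192)
  5b^4 - 65b^3 - 210b^2 + 2720b + 8800 = (-(5/8)b - 25)(-8b^3 + 424b^2 - 2224b - 16192) + (9000b^2 - 63000b - 396000)
  -8b^3 + 424b^2 - 2224b - 16192 = (-(1/1125)b + 46/1125)(9000b^2 - 63000b - 396000) + (0)
Last nonzero remainder: 9000b^2 - 63000b - 396000. Dividing through by 9000 gives the monic gcd b^2 - 7b - 44.

b^2 - 7b - 44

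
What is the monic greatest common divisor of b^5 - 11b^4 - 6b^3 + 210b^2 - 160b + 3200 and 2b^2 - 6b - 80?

b^2 - 3b - 40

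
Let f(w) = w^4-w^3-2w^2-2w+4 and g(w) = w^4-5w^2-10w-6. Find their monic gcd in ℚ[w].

Repeated division with remainder:
  w^4-w^3-2w^2-2w+4 = (w^4-5w^2-10w-6) + (-w^3+3w^2+8w+10)
  w^4-5w^2-10w-6 = (-w-3)(-w^3+3w^2+8w+10) + (12w^2+24w+24)
  -w^3+3w^2+8w+10 = (-(1/12)w+5/12)(12w^2+24w+24) + (0)
Last nonzero remainder: 12w^2+24w+24. Dividing through by 12 gives the monic gcd w^2+2w+2.

w^2+2w+2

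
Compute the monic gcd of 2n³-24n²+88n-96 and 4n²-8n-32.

Repeated division with remainder:
  2n³-24n²+88n-96 = ((1/2)n-5)(4n²-8n-32) + (64n-256)
  4n²-8n-32 = ((1/16)n+1/8)(64n-256) + (0)
Last nonzero remainder: 64n-256. Dividing through by 64 gives the monic gcd n-4.

n-4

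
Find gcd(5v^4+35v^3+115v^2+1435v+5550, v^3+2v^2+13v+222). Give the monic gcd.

By polynomial division,
  5v^4+35v^3+115v^2+1435v+5550 = (5v+25)(v^3+2v^2+13v+222) + (0)
The last nonzero remainder v^3+2v^2+13v+222 is already monic.

v^3+2v^2+13v+222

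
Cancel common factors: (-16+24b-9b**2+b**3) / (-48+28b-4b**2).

Euclidean algorithm in ℚ[b]:
  b**3-9b**2+24b-16 = (-(1/4)b+1/2)(-4b**2+28b-48) + (-2b+8)
  -4b**2+28b-48 = (2b-6)(-2b+8) + (0)
Last nonzero remainder: -2b+8. Dividing through by -2 gives the monic gcd b-4.
Cancel b-4 from numerator and denominator to get the reduced form.

(-4+5b-b**2)/(-12+4b)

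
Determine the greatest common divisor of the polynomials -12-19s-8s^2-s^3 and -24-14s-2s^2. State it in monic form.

By polynomial division,
  -s^3-8s^2-19s-12 = ((1/2)s+1/2)(-2s^2-14s-24) + (0)
Last nonzero remainder: -2s^2-14s-24. Dividing through by -2 gives the monic gcd s^2+7s+12.

12+7s+s^2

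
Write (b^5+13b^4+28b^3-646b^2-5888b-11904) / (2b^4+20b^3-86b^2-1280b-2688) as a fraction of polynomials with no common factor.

(b^2+10b+62)/(2b+14)

Apply the Euclidean algorithm:
  b^5+13b^4+28b^3-646b^2-5888b-11904 = ((1/2)b+3/2)(2b^4+20b^3-86b^2-1280b-2688) + (41b^3+123b^2-2624b-7872)
  2b^4+20b^3-86b^2-1280b-2688 = ((2/41)b+14/41)(41b^3+123b^2-2624b-7872) + (0)
Last nonzero remainder: 41b^3+123b^2-2624b-7872. Dividing through by 41 gives the monic gcd b^3+3b^2-64b-192.
Cancel b^3+3b^2-64b-192 from numerator and denominator to get the reduced form.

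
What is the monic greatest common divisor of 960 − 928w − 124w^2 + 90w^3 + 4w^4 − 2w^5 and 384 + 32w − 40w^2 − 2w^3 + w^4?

96 − 16w − 6w^2 + w^3

Repeated division with remainder:
  −2w^5 + 4w^4 + 90w^3 − 124w^2 − 928w + 960 = (−2w)(w^4 − 2w^3 − 40w^2 + 32w + 384) + (10w^3 − 60w^2 − 160w + 960)
  w^4 − 2w^3 − 40w^2 + 32w + 384 = ((1/10)w + 2/5)(10w^3 − 60w^2 − 160w + 960) + (0)
Last nonzero remainder: 10w^3 − 60w^2 − 160w + 960. Dividing through by 10 gives the monic gcd w^3 − 6w^2 − 16w + 96.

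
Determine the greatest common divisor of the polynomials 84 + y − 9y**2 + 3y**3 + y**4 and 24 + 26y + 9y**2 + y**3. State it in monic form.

By polynomial division,
  y**4 + 3y**3 − 9y**2 + y + 84 = (y − 6)(y**3 + 9y**2 + 26y + 24) + (19y**2 + 133y + 228)
  y**3 + 9y**2 + 26y + 24 = ((1/19)y + 2/19)(19y**2 + 133y + 228) + (0)
Last nonzero remainder: 19y**2 + 133y + 228. Dividing through by 19 gives the monic gcd y**2 + 7y + 12.

12 + 7y + y**2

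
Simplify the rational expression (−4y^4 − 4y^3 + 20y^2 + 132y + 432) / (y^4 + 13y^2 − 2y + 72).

Apply the Euclidean algorithm:
  −4y^4 − 4y^3 + 20y^2 + 132y + 432 = (−4)(y^4 + 13y^2 − 2y + 72) + (−4y^3 + 72y^2 + 124y + 720)
  y^4 + 13y^2 − 2y + 72 = (−(1/4)y − 9/2)(−4y^3 + 72y^2 + 124y + 720) + (368y^2 + 736y + 3312)
  −4y^3 + 72y^2 + 124y + 720 = (−(1/92)y + 5/23)(368y^2 + 736y + 3312) + (0)
Last nonzero remainder: 368y^2 + 736y + 3312. Dividing through by 368 gives the monic gcd y^2 + 2y + 9.
Cancel y^2 + 2y + 9 from numerator and denominator to get the reduced form.

(−4y^2 + 4y + 48)/(y^2 − 2y + 8)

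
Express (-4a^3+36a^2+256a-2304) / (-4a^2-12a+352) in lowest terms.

(a^2-a-72)/(a+11)

Apply the Euclidean algorithm:
  -4a^3+36a^2+256a-2304 = (a-12)(-4a^2-12a+352) + (-240a+1920)
  -4a^2-12a+352 = ((1/60)a+11/60)(-240a+1920) + (0)
Last nonzero remainder: -240a+1920. Dividing through by -240 gives the monic gcd a-8.
Cancel a-8 from numerator and denominator to get the reduced form.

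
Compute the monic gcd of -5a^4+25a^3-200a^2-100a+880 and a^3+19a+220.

a^2-5a+44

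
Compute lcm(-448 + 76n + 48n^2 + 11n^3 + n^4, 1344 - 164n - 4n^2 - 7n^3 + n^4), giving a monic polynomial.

-18816 + 9016n + 580n^2 - 86n^3 - 53n^4 - 2n^5 + n^6

Repeated division with remainder:
  n^4 + 11n^3 + 48n^2 + 76n - 448 = (n^4 - 7n^3 - 4n^2 - 164n + 1344) + (18n^3 + 52n^2 + 240n - 1792)
  n^4 - 7n^3 - 4n^2 - 164n + 1344 = ((1/18)n - 89/162)(18n^3 + 52n^2 + 240n - 1792) + ((910/81)n^2 + (1820/27)n + 29120/81)
  18n^3 + 52n^2 + 240n - 1792 = ((729/455)n - 324/65)((910/81)n^2 + (1820/27)n + 29120/81) + (0)
Last nonzero remainder: (910/81)n^2 + (1820/27)n + 29120/81. Dividing through by 910/81 gives the monic gcd n^2 + 6n + 32.
Then lcm(f, g) = f·g / gcd(f, g); expanding and making the result monic gives the answer.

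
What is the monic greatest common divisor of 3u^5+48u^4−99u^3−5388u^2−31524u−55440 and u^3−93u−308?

u^3−93u−308

Apply the Euclidean algorithm:
  3u^5+48u^4−99u^3−5388u^2−31524u−55440 = (3u^2+48u+180)(u^3−93u−308) + (0)
The last nonzero remainder u^3−93u−308 is already monic.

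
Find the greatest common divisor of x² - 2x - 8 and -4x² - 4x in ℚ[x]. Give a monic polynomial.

1

Apply the Euclidean algorithm:
  x² - 2x - 8 = (-1/4)(-4x² - 4x) + (-3x - 8)
  -4x² - 4x = ((4/3)x - 20/9)(-3x - 8) + (-160/9)
  -3x - 8 = ((27/160)x + 9/20)(-160/9) + (0)
The last nonzero remainder is the constant -160/9, so the polynomials are coprime and gcd = 1.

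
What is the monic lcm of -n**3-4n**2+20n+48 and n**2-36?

Repeated division with remainder:
  -n**3-4n**2+20n+48 = (-n-4)(n**2-36) + (-16n-96)
  n**2-36 = (-(1/16)n+3/8)(-16n-96) + (0)
Last nonzero remainder: -16n-96. Dividing through by -16 gives the monic gcd n+6.
Then lcm(f, g) = f·g / gcd(f, g); expanding and making the result monic gives the answer.

n**4-2n**3-44n**2+72n+288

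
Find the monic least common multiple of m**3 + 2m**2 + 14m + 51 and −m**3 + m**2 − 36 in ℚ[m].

m**5 − 2m**4 + 18m**3 + 19m**2 − 36m + 612

Apply the Euclidean algorithm:
  m**3 + 2m**2 + 14m + 51 = (−1)(−m**3 + m**2 − 36) + (3m**2 + 14m + 15)
  −m**3 + m**2 − 36 = (−(1/3)m + 17/9)(3m**2 + 14m + 15) + (−(193/9)m − 193/3)
  3m**2 + 14m + 15 = (−(27/193)m − 45/193)(−(193/9)m − 193/3) + (0)
Last nonzero remainder: −(193/9)m − 193/3. Dividing through by −193/9 gives the monic gcd m + 3.
Then lcm(f, g) = f·g / gcd(f, g); expanding and making the result monic gives the answer.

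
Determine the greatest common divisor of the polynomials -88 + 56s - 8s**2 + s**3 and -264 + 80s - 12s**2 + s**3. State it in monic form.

By polynomial division,
  s**3 - 8s**2 + 56s - 88 = (s**3 - 12s**2 + 80s - 264) + (4s**2 - 24s + 176)
  s**3 - 12s**2 + 80s - 264 = ((1/4)s - 3/2)(4s**2 - 24s + 176) + (0)
Last nonzero remainder: 4s**2 - 24s + 176. Dividing through by 4 gives the monic gcd s**2 - 6s + 44.

44 - 6s + s**2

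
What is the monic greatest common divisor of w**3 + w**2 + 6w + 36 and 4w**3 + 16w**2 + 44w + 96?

Euclidean algorithm in ℚ[w]:
  w**3 + w**2 + 6w + 36 = (1/4)(4w**3 + 16w**2 + 44w + 96) + (-3w**2 - 5w + 12)
  4w**3 + 16w**2 + 44w + 96 = (-(4/3)w - 28/9)(-3w**2 - 5w + 12) + ((400/9)w + 400/3)
  -3w**2 - 5w + 12 = (-(27/400)w + 9/100)((400/9)w + 400/3) + (0)
Last nonzero remainder: (400/9)w + 400/3. Dividing through by 400/9 gives the monic gcd w + 3.

w + 3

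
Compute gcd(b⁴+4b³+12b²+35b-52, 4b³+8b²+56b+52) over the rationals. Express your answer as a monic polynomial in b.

By polynomial division,
  b⁴+4b³+12b²+35b-52 = ((1/4)b+1/2)(4b³+8b²+56b+52) + (-6b²-6b-78)
  4b³+8b²+56b+52 = (-(2/3)b-2/3)(-6b²-6b-78) + (0)
Last nonzero remainder: -6b²-6b-78. Dividing through by -6 gives the monic gcd b²+b+13.

b²+b+13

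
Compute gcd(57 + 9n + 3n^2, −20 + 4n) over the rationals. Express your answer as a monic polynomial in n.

1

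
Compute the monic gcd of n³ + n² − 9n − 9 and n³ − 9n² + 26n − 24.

Euclidean algorithm in ℚ[n]:
  n³ + n² − 9n − 9 = (n³ − 9n² + 26n − 24) + (10n² − 35n + 15)
  n³ − 9n² + 26n − 24 = ((1/10)n − 11/20)(10n² − 35n + 15) + ((21/4)n − 63/4)
  10n² − 35n + 15 = ((40/21)n − 20/21)((21/4)n − 63/4) + (0)
Last nonzero remainder: (21/4)n − 63/4. Dividing through by 21/4 gives the monic gcd n − 3.

n − 3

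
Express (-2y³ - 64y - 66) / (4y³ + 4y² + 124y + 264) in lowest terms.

(-y - 1)/(2y + 4)

Apply the Euclidean algorithm:
  -2y³ - 64y - 66 = (-1/2)(4y³ + 4y² + 124y + 264) + (2y² - 2y + 66)
  4y³ + 4y² + 124y + 264 = (2y + 4)(2y² - 2y + 66) + (0)
Last nonzero remainder: 2y² - 2y + 66. Dividing through by 2 gives the monic gcd y² - y + 33.
Cancel y² - y + 33 from numerator and denominator to get the reduced form.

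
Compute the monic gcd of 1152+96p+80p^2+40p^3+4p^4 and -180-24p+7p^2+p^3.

36+12p+p^2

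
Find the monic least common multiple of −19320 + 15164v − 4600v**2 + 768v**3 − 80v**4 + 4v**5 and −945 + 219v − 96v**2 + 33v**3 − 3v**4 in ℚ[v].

−43470 + 29289v − 11389v**2 + 4369v**3 − 1138v**4 + 181v**5 − 19v**6 + v**7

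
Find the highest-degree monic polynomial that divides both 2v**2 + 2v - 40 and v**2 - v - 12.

v - 4

Euclidean algorithm in ℚ[v]:
  2v**2 + 2v - 40 = (2)(v**2 - v - 12) + (4v - 16)
  v**2 - v - 12 = ((1/4)v + 3/4)(4v - 16) + (0)
Last nonzero remainder: 4v - 16. Dividing through by 4 gives the monic gcd v - 4.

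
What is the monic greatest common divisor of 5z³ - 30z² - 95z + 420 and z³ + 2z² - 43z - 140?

Repeated division with remainder:
  5z³ - 30z² - 95z + 420 = (5)(z³ + 2z² - 43z - 140) + (-40z² + 120z + 1120)
  z³ + 2z² - 43z - 140 = (-(1/40)z - 1/8)(-40z² + 120z + 1120) + (0)
Last nonzero remainder: -40z² + 120z + 1120. Dividing through by -40 gives the monic gcd z² - 3z - 28.

z² - 3z - 28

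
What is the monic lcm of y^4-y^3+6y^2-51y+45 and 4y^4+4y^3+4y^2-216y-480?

y^6-3y^5-55y^3+99y^2+318y-360

Repeated division with remainder:
  y^4-y^3+6y^2-51y+45 = (1/4)(4y^4+4y^3+4y^2-216y-480) + (-2y^3+5y^2+3y+165)
  4y^4+4y^3+4y^2-216y-480 = (-2y-7)(-2y^3+5y^2+3y+165) + (45y^2+135y+675)
  -2y^3+5y^2+3y+165 = (-(2/45)y+11/45)(45y^2+135y+675) + (0)
Last nonzero remainder: 45y^2+135y+675. Dividing through by 45 gives the monic gcd y^2+3y+15.
Then lcm(f, g) = f·g / gcd(f, g); expanding and making the result monic gives the answer.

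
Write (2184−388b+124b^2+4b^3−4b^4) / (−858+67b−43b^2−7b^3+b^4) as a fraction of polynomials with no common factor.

Euclidean algorithm in ℚ[b]:
  −4b^4+4b^3+124b^2−388b+2184 = (−4)(b^4−7b^3−43b^2+67b−858) + (−24b^3−48b^2−120b−1248)
  b^4−7b^3−43b^2+67b−858 = (−(1/24)b+3/8)(−24b^3−48b^2−120b−1248) + (−30b^2+60b−390)
  −24b^3−48b^2−120b−1248 = ((4/5)b+16/5)(−30b^2+60b−390) + (0)
Last nonzero remainder: −30b^2+60b−390. Dividing through by −30 gives the monic gcd b^2−2b+13.
Cancel b^2−2b+13 from numerator and denominator to get the reduced form.

(168−4b−4b^2)/(−66−5b+b^2)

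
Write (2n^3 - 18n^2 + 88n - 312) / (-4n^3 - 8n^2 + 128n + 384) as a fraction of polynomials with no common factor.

(-n^2 + 3n - 26)/(2n^2 + 16n + 32)

By polynomial division,
  2n^3 - 18n^2 + 88n - 312 = (-1/2)(-4n^3 - 8n^2 + 128n + 384) + (-22n^2 + 152n - 120)
  -4n^3 - 8n^2 + 128n + 384 = ((2/11)n + 196/121)(-22n^2 + 152n - 120) + (-(11664/121)n + 69984/121)
  -22n^2 + 152n - 120 = ((1331/5832)n - 605/2916)(-(11664/121)n + 69984/121) + (0)
Last nonzero remainder: -(11664/121)n + 69984/121. Dividing through by -11664/121 gives the monic gcd n - 6.
Cancel n - 6 from numerator and denominator to get the reduced form.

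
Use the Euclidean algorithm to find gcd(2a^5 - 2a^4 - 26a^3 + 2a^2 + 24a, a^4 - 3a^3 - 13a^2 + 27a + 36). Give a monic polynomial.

Euclidean algorithm in ℚ[a]:
  2a^5 - 2a^4 - 26a^3 + 2a^2 + 24a = (2a + 4)(a^4 - 3a^3 - 13a^2 + 27a + 36) + (12a^3 - 156a - 144)
  a^4 - 3a^3 - 13a^2 + 27a + 36 = ((1/12)a - 1/4)(12a^3 - 156a - 144) + (0)
Last nonzero remainder: 12a^3 - 156a - 144. Dividing through by 12 gives the monic gcd a^3 - 13a - 12.

a^3 - 13a - 12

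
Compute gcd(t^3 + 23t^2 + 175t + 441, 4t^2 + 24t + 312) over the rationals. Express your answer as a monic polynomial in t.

By polynomial division,
  t^3 + 23t^2 + 175t + 441 = ((1/4)t + 17/4)(4t^2 + 24t + 312) + (-5t - 885)
  4t^2 + 24t + 312 = (-(4/5)t + 684/5)(-5t - 885) + (121380)
  -5t - 885 = (-(1/24276)t - 59/8092)(121380) + (0)
The last nonzero remainder is the constant 121380, so the polynomials are coprime and gcd = 1.

1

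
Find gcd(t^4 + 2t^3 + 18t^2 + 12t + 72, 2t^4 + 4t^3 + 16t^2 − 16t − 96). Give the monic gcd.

Apply the Euclidean algorithm:
  t^4 + 2t^3 + 18t^2 + 12t + 72 = (1/2)(2t^4 + 4t^3 + 16t^2 − 16t − 96) + (10t^2 + 20t + 120)
  2t^4 + 4t^3 + 16t^2 − 16t − 96 = ((1/5)t^2 − 4/5)(10t^2 + 20t + 120) + (0)
Last nonzero remainder: 10t^2 + 20t + 120. Dividing through by 10 gives the monic gcd t^2 + 2t + 12.

t^2 + 2t + 12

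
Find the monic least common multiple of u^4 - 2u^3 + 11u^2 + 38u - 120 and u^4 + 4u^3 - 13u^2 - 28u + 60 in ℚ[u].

u^6 + u^5 - 5u^4 + 91u^3 - 116u^2 - 740u + 1200

By polynomial division,
  u^4 - 2u^3 + 11u^2 + 38u - 120 = (u^4 + 4u^3 - 13u^2 - 28u + 60) + (-6u^3 + 24u^2 + 66u - 180)
  u^4 + 4u^3 - 13u^2 - 28u + 60 = (-(1/6)u - 4/3)(-6u^3 + 24u^2 + 66u - 180) + (30u^2 + 30u - 180)
  -6u^3 + 24u^2 + 66u - 180 = (-(1/5)u + 1)(30u^2 + 30u - 180) + (0)
Last nonzero remainder: 30u^2 + 30u - 180. Dividing through by 30 gives the monic gcd u^2 + u - 6.
Then lcm(f, g) = f·g / gcd(f, g); expanding and making the result monic gives the answer.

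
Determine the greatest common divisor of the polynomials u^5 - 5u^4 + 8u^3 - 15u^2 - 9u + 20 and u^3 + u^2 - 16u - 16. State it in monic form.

u^2 - 3u - 4

Repeated division with remainder:
  u^5 - 5u^4 + 8u^3 - 15u^2 - 9u + 20 = (u^2 - 6u + 30)(u^3 + u^2 - 16u - 16) + (-125u^2 + 375u + 500)
  u^3 + u^2 - 16u - 16 = (-(1/125)u - 4/125)(-125u^2 + 375u + 500) + (0)
Last nonzero remainder: -125u^2 + 375u + 500. Dividing through by -125 gives the monic gcd u^2 - 3u - 4.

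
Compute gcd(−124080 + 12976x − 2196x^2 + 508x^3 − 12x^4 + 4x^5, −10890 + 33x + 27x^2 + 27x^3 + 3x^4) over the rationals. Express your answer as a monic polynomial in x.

By polynomial division,
  4x^5 − 12x^4 + 508x^3 − 2196x^2 + 12976x − 124080 = ((4/3)x − 16)(3x^4 + 27x^3 + 27x^2 + 33x − 10890) + (904x^3 − 1808x^2 + 28024x − 298320)
  3x^4 + 27x^3 + 27x^2 + 33x − 10890 = ((3/904)x + 33/904)(904x^3 − 1808x^2 + 28024x − 298320) + (0)
Last nonzero remainder: 904x^3 − 1808x^2 + 28024x − 298320. Dividing through by 904 gives the monic gcd x^3 − 2x^2 + 31x − 330.

−330 + 31x − 2x^2 + x^3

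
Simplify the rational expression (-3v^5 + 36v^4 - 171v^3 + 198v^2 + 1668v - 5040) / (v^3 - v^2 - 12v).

(-3v^3 + 33v^2 - 174v + 420)/(v)

Repeated division with remainder:
  -3v^5 + 36v^4 - 171v^3 + 198v^2 + 1668v - 5040 = (-3v^2 + 33v - 174)(v^3 - v^2 - 12v) + (420v^2 - 420v - 5040)
  v^3 - v^2 - 12v = ((1/420)v)(420v^2 - 420v - 5040) + (0)
Last nonzero remainder: 420v^2 - 420v - 5040. Dividing through by 420 gives the monic gcd v^2 - v - 12.
Cancel v^2 - v - 12 from numerator and denominator to get the reduced form.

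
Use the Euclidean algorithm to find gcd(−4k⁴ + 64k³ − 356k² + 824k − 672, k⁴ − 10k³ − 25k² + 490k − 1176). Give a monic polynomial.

k² − 11k + 28

Repeated division with remainder:
  −4k⁴ + 64k³ − 356k² + 824k − 672 = (−4)(k⁴ − 10k³ − 25k² + 490k − 1176) + (24k³ − 456k² + 2784k − 5376)
  k⁴ − 10k³ − 25k² + 490k − 1176 = ((1/24)k + 3/8)(24k³ − 456k² + 2784k − 5376) + (30k² − 330k + 840)
  24k³ − 456k² + 2784k − 5376 = ((4/5)k − 32/5)(30k² − 330k + 840) + (0)
Last nonzero remainder: 30k² − 330k + 840. Dividing through by 30 gives the monic gcd k² − 11k + 28.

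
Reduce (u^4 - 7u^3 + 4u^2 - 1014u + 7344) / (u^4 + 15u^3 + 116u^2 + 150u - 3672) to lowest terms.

(u^2 - 17u + 72)/(u^2 + 5u - 36)

Euclidean algorithm in ℚ[u]:
  u^4 - 7u^3 + 4u^2 - 1014u + 7344 = (u^4 + 15u^3 + 116u^2 + 150u - 3672) + (-22u^3 - 112u^2 - 1164u + 11016)
  u^4 + 15u^3 + 116u^2 + 150u - 3672 = (-(1/22)u - 109/242)(-22u^3 - 112u^2 - 1164u + 11016) + ((1530/121)u^2 + (15300/121)u + 156060/121)
  -22u^3 - 112u^2 - 1164u + 11016 = (-(1331/765)u + 726/85)((1530/121)u^2 + (15300/121)u + 156060/121) + (0)
Last nonzero remainder: (1530/121)u^2 + (15300/121)u + 156060/121. Dividing through by 1530/121 gives the monic gcd u^2 + 10u + 102.
Cancel u^2 + 10u + 102 from numerator and denominator to get the reduced form.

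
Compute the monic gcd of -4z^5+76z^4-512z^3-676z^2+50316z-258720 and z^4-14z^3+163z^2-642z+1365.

Euclidean algorithm in ℚ[z]:
  -4z^5+76z^4-512z^3-676z^2+50316z-258720 = (-4z+20)(z^4-14z^3+163z^2-642z+1365) + (420z^3-6504z^2+68616z-286020)
  z^4-14z^3+163z^2-642z+1365 = ((1/420)z+13/3675)(420z^3-6504z^2+68616z-286020) + ((27729/1225)z^2-(249561/1225)z+83187/35)
  420z^3-6504z^2+68616z-286020 = ((171500/9243)z-1112300/9243)((27729/1225)z^2-(249561/1225)z+83187/35) + (0)
Last nonzero remainder: (27729/1225)z^2-(249561/1225)z+83187/35. Dividing through by 27729/1225 gives the monic gcd z^2-9z+105.

z^2-9z+105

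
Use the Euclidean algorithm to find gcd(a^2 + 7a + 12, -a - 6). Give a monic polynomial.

1

Apply the Euclidean algorithm:
  a^2 + 7a + 12 = (-a - 1)(-a - 6) + (6)
  -a - 6 = (-(1/6)a - 1)(6) + (0)
The last nonzero remainder is the constant 6, so the polynomials are coprime and gcd = 1.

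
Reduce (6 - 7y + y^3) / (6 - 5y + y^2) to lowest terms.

(-3 + 2y + y^2)/(-3 + y)

Apply the Euclidean algorithm:
  y^3 - 7y + 6 = (y + 5)(y^2 - 5y + 6) + (12y - 24)
  y^2 - 5y + 6 = ((1/12)y - 1/4)(12y - 24) + (0)
Last nonzero remainder: 12y - 24. Dividing through by 12 gives the monic gcd y - 2.
Cancel y - 2 from numerator and denominator to get the reduced form.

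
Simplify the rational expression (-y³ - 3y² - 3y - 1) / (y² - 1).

(-y² - 2y - 1)/(y - 1)

Repeated division with remainder:
  -y³ - 3y² - 3y - 1 = (-y - 3)(y² - 1) + (-4y - 4)
  y² - 1 = (-(1/4)y + 1/4)(-4y - 4) + (0)
Last nonzero remainder: -4y - 4. Dividing through by -4 gives the monic gcd y + 1.
Cancel y + 1 from numerator and denominator to get the reduced form.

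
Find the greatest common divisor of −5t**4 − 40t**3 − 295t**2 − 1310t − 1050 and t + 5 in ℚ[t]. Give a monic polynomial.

t + 5

Apply the Euclidean algorithm:
  −5t**4 − 40t**3 − 295t**2 − 1310t − 1050 = (−5t**3 − 15t**2 − 220t − 210)(t + 5) + (0)
The last nonzero remainder t + 5 is already monic.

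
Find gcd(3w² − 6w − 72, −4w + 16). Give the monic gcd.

Euclidean algorithm in ℚ[w]:
  3w² − 6w − 72 = (−(3/4)w − 3/2)(−4w + 16) + (−48)
  −4w + 16 = ((1/12)w − 1/3)(−48) + (0)
The last nonzero remainder is the constant −48, so the polynomials are coprime and gcd = 1.

1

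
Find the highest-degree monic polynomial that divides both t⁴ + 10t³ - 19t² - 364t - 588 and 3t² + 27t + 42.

Repeated division with remainder:
  t⁴ + 10t³ - 19t² - 364t - 588 = ((1/3)t² + (1/3)t - 14)(3t² + 27t + 42) + (0)
Last nonzero remainder: 3t² + 27t + 42. Dividing through by 3 gives the monic gcd t² + 9t + 14.

t² + 9t + 14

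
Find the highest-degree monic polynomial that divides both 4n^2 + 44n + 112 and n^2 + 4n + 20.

By polynomial division,
  4n^2 + 44n + 112 = (4)(n^2 + 4n + 20) + (28n + 32)
  n^2 + 4n + 20 = ((1/28)n + 5/49)(28n + 32) + (820/49)
  28n + 32 = ((343/205)n + 392/205)(820/49) + (0)
The last nonzero remainder is the constant 820/49, so the polynomials are coprime and gcd = 1.

1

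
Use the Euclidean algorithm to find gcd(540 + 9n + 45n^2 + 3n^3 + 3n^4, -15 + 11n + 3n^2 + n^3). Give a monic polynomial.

Euclidean algorithm in ℚ[n]:
  3n^4 + 3n^3 + 45n^2 + 9n + 540 = (3n - 6)(n^3 + 3n^2 + 11n - 15) + (30n^2 + 120n + 450)
  n^3 + 3n^2 + 11n - 15 = ((1/30)n - 1/30)(30n^2 + 120n + 450) + (0)
Last nonzero remainder: 30n^2 + 120n + 450. Dividing through by 30 gives the monic gcd n^2 + 4n + 15.

15 + 4n + n^2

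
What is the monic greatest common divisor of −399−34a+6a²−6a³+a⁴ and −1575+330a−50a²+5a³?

Repeated division with remainder:
  a⁴−6a³+6a²−34a−399 = ((1/5)a+4/5)(5a³−50a²+330a−1575) + (−20a²+17a+861)
  5a³−50a²+330a−1575 = (−(1/4)a+183/80)(−20a²+17a+861) + ((40509/80)a−283563/80)
  −20a²+17a+861 = (−(1600/40509)a−3280/13503)((40509/80)a−283563/80) + (0)
Last nonzero remainder: (40509/80)a−283563/80. Dividing through by 40509/80 gives the monic gcd a−7.

−7+a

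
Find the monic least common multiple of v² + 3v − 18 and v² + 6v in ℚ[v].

v³ + 3v² − 18v

Euclidean algorithm in ℚ[v]:
  v² + 3v − 18 = (v² + 6v) + (−3v − 18)
  v² + 6v = (−(1/3)v)(−3v − 18) + (0)
Last nonzero remainder: −3v − 18. Dividing through by −3 gives the monic gcd v + 6.
Then lcm(f, g) = f·g / gcd(f, g); expanding and making the result monic gives the answer.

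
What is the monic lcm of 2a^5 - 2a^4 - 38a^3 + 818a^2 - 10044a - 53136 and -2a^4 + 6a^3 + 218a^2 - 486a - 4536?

a^6 - 8a^5 - 12a^4 + 542a^3 - 7885a^2 + 8586a + 185976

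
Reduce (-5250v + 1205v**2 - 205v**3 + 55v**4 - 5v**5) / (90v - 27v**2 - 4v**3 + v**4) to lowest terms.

Apply the Euclidean algorithm:
  -5v**5 + 55v**4 - 205v**3 + 1205v**2 - 5250v = (-5v + 35)(v**4 - 4v**3 - 27v**2 + 90v) + (-200v**3 + 2600v**2 - 8400v)
  v**4 - 4v**3 - 27v**2 + 90v = (-(1/200)v - 9/200)(-200v**3 + 2600v**2 - 8400v) + (48v**2 - 288v)
  -200v**3 + 2600v**2 - 8400v = (-(25/6)v + 175/6)(48v**2 - 288v) + (0)
Last nonzero remainder: 48v**2 - 288v. Dividing through by 48 gives the monic gcd v**2 - 6v.
Cancel v**2 - 6v from numerator and denominator to get the reduced form.

(875 - 55v + 25v**2 - 5v**3)/(-15 + 2v + v**2)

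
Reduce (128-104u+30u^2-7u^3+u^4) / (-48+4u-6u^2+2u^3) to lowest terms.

Euclidean algorithm in ℚ[u]:
  u^4-7u^3+30u^2-104u+128 = ((1/2)u-2)(2u^3-6u^2+4u-48) + (16u^2-72u+32)
  2u^3-6u^2+4u-48 = ((1/8)u+3/16)(16u^2-72u+32) + ((27/2)u-54)
  16u^2-72u+32 = ((32/27)u-16/27)((27/2)u-54) + (0)
Last nonzero remainder: (27/2)u-54. Dividing through by 27/2 gives the monic gcd u-4.
Cancel u-4 from numerator and denominator to get the reduced form.

(-32+18u-3u^2+u^3)/(12+2u+2u^2)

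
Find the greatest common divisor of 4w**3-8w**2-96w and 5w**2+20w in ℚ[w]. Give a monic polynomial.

By polynomial division,
  4w**3-8w**2-96w = ((4/5)w-24/5)(5w**2+20w) + (0)
Last nonzero remainder: 5w**2+20w. Dividing through by 5 gives the monic gcd w**2+4w.

w**2+4w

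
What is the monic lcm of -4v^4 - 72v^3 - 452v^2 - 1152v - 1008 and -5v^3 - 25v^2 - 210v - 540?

By polynomial division,
  -4v^4 - 72v^3 - 452v^2 - 1152v - 1008 = ((4/5)v + 52/5)(-5v^3 - 25v^2 - 210v - 540) + (-24v^2 + 1464v + 4608)
  -5v^3 - 25v^2 - 210v - 540 = ((5/24)v + 55/4)(-24v^2 + 1464v + 4608) + (-21300v - 63900)
  -24v^2 + 1464v + 4608 = ((2/1775)v - 128/1775)(-21300v - 63900) + (0)
Last nonzero remainder: -21300v - 63900. Dividing through by -21300 gives the monic gcd v + 3.
Then lcm(f, g) = f·g / gcd(f, g); expanding and making the result monic gives the answer.

v^6 + 20v^5 + 185v^4 + 1162v^3 + 4896v^2 + 10872v + 9072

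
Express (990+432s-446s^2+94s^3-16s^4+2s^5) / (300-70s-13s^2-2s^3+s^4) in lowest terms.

Apply the Euclidean algorithm:
  2s^5-16s^4+94s^3-446s^2+432s+990 = (2s-12)(s^4-2s^3-13s^2-70s+300) + (96s^3-462s^2-1008s+4590)
  s^4-2s^3-13s^2-70s+300 = ((1/96)s+15/512)(96s^3-462s^2-1008s+4590) + ((2825/256)s^2-(2825/32)s+42375/256)
  96s^3-462s^2-1008s+4590 = ((24576/2825)s+78336/2825)((2825/256)s^2-(2825/32)s+42375/256) + (0)
Last nonzero remainder: (2825/256)s^2-(2825/32)s+42375/256. Dividing through by 2825/256 gives the monic gcd s^2-8s+15.
Cancel s^2-8s+15 from numerator and denominator to get the reduced form.

(66+64s+2s^3)/(20+6s+s^2)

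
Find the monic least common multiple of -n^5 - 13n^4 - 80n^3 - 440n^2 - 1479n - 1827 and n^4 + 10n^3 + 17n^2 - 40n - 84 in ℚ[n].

Repeated division with remainder:
  -n^5 - 13n^4 - 80n^3 - 440n^2 - 1479n - 1827 = (-n - 3)(n^4 + 10n^3 + 17n^2 - 40n - 84) + (-33n^3 - 429n^2 - 1683n - 2079)
  n^4 + 10n^3 + 17n^2 - 40n - 84 = (-(1/33)n + 1/11)(-33n^3 - 429n^2 - 1683n - 2079) + (5n^2 + 50n + 105)
  -33n^3 - 429n^2 - 1683n - 2079 = (-(33/5)n - 99/5)(5n^2 + 50n + 105) + (0)
Last nonzero remainder: 5n^2 + 50n + 105. Dividing through by 5 gives the monic gcd n^2 + 10n + 21.
Then lcm(f, g) = f·g / gcd(f, g); expanding and making the result monic gives the answer.

n^7 + 13n^6 + 76n^5 + 388n^4 + 1159n^3 + 67n^2 - 5916n - 7308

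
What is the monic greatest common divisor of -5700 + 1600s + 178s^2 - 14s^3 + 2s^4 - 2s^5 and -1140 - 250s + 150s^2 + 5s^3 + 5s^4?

-114 + 32s - s^2 + s^3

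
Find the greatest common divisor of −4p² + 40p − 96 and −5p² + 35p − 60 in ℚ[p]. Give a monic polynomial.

p − 4

Repeated division with remainder:
  −4p² + 40p − 96 = (4/5)(−5p² + 35p − 60) + (12p − 48)
  −5p² + 35p − 60 = (−(5/12)p + 5/4)(12p − 48) + (0)
Last nonzero remainder: 12p − 48. Dividing through by 12 gives the monic gcd p − 4.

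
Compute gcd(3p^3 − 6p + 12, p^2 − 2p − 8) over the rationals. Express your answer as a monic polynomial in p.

p + 2

By polynomial division,
  3p^3 − 6p + 12 = (3p + 6)(p^2 − 2p − 8) + (30p + 60)
  p^2 − 2p − 8 = ((1/30)p − 2/15)(30p + 60) + (0)
Last nonzero remainder: 30p + 60. Dividing through by 30 gives the monic gcd p + 2.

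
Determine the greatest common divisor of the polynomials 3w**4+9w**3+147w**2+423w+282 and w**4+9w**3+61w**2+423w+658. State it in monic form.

w**3+2w**2+47w+94

By polynomial division,
  3w**4+9w**3+147w**2+423w+282 = (3)(w**4+9w**3+61w**2+423w+658) + (−18w**3−36w**2−846w−1692)
  w**4+9w**3+61w**2+423w+658 = (−(1/18)w−7/18)(−18w**3−36w**2−846w−1692) + (0)
Last nonzero remainder: −18w**3−36w**2−846w−1692. Dividing through by −18 gives the monic gcd w**3+2w**2+47w+94.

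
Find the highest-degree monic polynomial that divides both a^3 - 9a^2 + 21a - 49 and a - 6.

By polynomial division,
  a^3 - 9a^2 + 21a - 49 = (a^2 - 3a + 3)(a - 6) + (-31)
  a - 6 = (-(1/31)a + 6/31)(-31) + (0)
The last nonzero remainder is the constant -31, so the polynomials are coprime and gcd = 1.

1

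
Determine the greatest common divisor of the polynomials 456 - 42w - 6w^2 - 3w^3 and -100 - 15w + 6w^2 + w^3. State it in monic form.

Repeated division with remainder:
  -3w^3 - 6w^2 - 42w + 456 = (-3)(w^3 + 6w^2 - 15w - 100) + (12w^2 - 87w + 156)
  w^3 + 6w^2 - 15w - 100 = ((1/12)w + 53/48)(12w^2 - 87w + 156) + ((1089/16)w - 1089/4)
  12w^2 - 87w + 156 = ((64/363)w - 208/363)((1089/16)w - 1089/4) + (0)
Last nonzero remainder: (1089/16)w - 1089/4. Dividing through by 1089/16 gives the monic gcd w - 4.

-4 + w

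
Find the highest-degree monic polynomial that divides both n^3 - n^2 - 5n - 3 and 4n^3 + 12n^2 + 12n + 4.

n^2 + 2n + 1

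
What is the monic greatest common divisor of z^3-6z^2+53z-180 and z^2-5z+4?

z-4

Apply the Euclidean algorithm:
  z^3-6z^2+53z-180 = (z-1)(z^2-5z+4) + (44z-176)
  z^2-5z+4 = ((1/44)z-1/44)(44z-176) + (0)
Last nonzero remainder: 44z-176. Dividing through by 44 gives the monic gcd z-4.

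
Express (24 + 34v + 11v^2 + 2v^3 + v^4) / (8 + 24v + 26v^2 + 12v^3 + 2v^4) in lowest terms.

Repeated division with remainder:
  v^4 + 2v^3 + 11v^2 + 34v + 24 = (1/2)(2v^4 + 12v^3 + 26v^2 + 24v + 8) + (-4v^3 - 2v^2 + 22v + 20)
  2v^4 + 12v^3 + 26v^2 + 24v + 8 = (-(1/2)v - 11/4)(-4v^3 - 2v^2 + 22v + 20) + ((63/2)v^2 + (189/2)v + 63)
  -4v^3 - 2v^2 + 22v + 20 = (-(8/63)v + 20/63)((63/2)v^2 + (189/2)v + 63) + (0)
Last nonzero remainder: (63/2)v^2 + (189/2)v + 63. Dividing through by 63/2 gives the monic gcd v^2 + 3v + 2.
Cancel v^2 + 3v + 2 from numerator and denominator to get the reduced form.

(12 - v + v^2)/(4 + 6v + 2v^2)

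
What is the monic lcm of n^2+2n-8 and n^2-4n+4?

n^3-12n+16

Repeated division with remainder:
  n^2+2n-8 = (n^2-4n+4) + (6n-12)
  n^2-4n+4 = ((1/6)n-1/3)(6n-12) + (0)
Last nonzero remainder: 6n-12. Dividing through by 6 gives the monic gcd n-2.
Then lcm(f, g) = f·g / gcd(f, g); expanding and making the result monic gives the answer.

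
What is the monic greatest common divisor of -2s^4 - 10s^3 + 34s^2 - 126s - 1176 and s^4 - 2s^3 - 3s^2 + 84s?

s^3 - 2s^2 - 3s + 84

Repeated division with remainder:
  -2s^4 - 10s^3 + 34s^2 - 126s - 1176 = (-2)(s^4 - 2s^3 - 3s^2 + 84s) + (-14s^3 + 28s^2 + 42s - 1176)
  s^4 - 2s^3 - 3s^2 + 84s = (-(1/14)s)(-14s^3 + 28s^2 + 42s - 1176) + (0)
Last nonzero remainder: -14s^3 + 28s^2 + 42s - 1176. Dividing through by -14 gives the monic gcd s^3 - 2s^2 - 3s + 84.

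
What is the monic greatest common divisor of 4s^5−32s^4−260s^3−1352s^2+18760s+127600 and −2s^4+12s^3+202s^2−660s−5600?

s^2−5s−50

Euclidean algorithm in ℚ[s]:
  4s^5−32s^4−260s^3−1352s^2+18760s+127600 = (−2s+4)(−2s^4+12s^3+202s^2−660s−5600) + (96s^3−3480s^2+10200s+150000)
  −2s^4+12s^3+202s^2−660s−5600 = (−(1/48)s−121/192)(96s^3−3480s^2+10200s+150000) + (−(14229/8)s^2+(71145/8)s+355725/4)
  96s^3−3480s^2+10200s+150000 = (−(256/4743)s+8000/4743)(−(14229/8)s^2+(71145/8)s+355725/4) + (0)
Last nonzero remainder: −(14229/8)s^2+(71145/8)s+355725/4. Dividing through by −14229/8 gives the monic gcd s^2−5s−50.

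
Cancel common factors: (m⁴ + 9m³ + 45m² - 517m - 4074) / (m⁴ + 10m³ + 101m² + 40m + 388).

By polynomial division,
  m⁴ + 9m³ + 45m² - 517m - 4074 = (m⁴ + 10m³ + 101m² + 40m + 388) + (-m³ - 56m² - 557m - 4462)
  m⁴ + 10m³ + 101m² + 40m + 388 = (-m + 46)(-m³ - 56m² - 557m - 4462) + (2120m² + 21200m + 205640)
  -m³ - 56m² - 557m - 4462 = (-(1/2120)m - 23/1060)(2120m² + 21200m + 205640) + (0)
Last nonzero remainder: 2120m² + 21200m + 205640. Dividing through by 2120 gives the monic gcd m² + 10m + 97.
Cancel m² + 10m + 97 from numerator and denominator to get the reduced form.

(m² - m - 42)/(m² + 4)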